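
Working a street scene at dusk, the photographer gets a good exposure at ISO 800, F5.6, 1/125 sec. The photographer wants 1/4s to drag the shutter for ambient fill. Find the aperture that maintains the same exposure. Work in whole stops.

Shutter speed: 1/125 → 1/60 → 1/30 → 1/15 → 1/8 → 1/4 — 5 stops longer (brighter).
Need 5 stops darker from the aperture: f/5.6 → f/8 → f/11 → f/16 → f/22 → f/32.

f/32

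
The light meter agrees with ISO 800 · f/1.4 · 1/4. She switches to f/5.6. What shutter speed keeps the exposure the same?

Aperture: f/1.4 → f/2 → f/2.8 → f/4 → f/5.6 — 4 stops narrower (darker).
Need 4 stops brighter from the shutter speed: 1/4 → 1/2 → 1 → 2 → 4.

4 s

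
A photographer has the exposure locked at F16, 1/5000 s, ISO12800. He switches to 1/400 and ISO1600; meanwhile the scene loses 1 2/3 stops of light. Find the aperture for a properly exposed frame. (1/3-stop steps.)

Scene light: 1 2/3 stops darker.
Shutter speed: 1/5000 → 1/4000 → 1/3200 → 1/2500 → 1/2000 → 1/1600 → 1/1250 → 1/1000 → 1/800 → 1/640 → 1/500 → 1/400 — 3 2/3 stops slower (brighter).
ISO: 12800 → 10000 → 8000 → 6400 → 5000 → 4000 → 3200 → 2500 → 2000 → 1600 — 3 stops dropped (darker).
Net so far: 1 stop darker. Aperture: f/16 → f/14 → f/13 → f/11.

f/11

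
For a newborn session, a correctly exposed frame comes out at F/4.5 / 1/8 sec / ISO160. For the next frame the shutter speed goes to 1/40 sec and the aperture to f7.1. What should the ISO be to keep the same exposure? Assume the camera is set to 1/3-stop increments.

Shutter speed: 1/8 → 1/10 → 1/13 → 1/15 → 1/20 → 1/25 → 1/30 → 1/40 — 2 1/3 stops faster (darker).
Aperture: f/4.5 → f/5 → f/5.6 → f/6.3 → f/7.1 — 1 1/3 stops narrower (darker).
Net change so far: 3 2/3 stops darker. Offset with the ISO: 160 → 200 → 250 → 320 → 400 → 500 → 640 → 800 → 1000 → 1250 → 1600 → 2000.

ISO 2000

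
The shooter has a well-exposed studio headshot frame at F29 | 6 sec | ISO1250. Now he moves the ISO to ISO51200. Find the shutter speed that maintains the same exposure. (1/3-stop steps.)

ISO: 1250 → 1600 → 2000 → 2500 → 3200 → 4000 → 5000 → 6400 → 8000 → 10000 → 12800 → 16000 → 20000 → 25600 → 32000 → 40000 → 51200 — 5 1/3 stops raised (brighter).
Need 5 1/3 stops darker from the shutter speed: 6 → 5 → 4 → 3.2 → 2.5 → 2 → 1.6 → 1.3 → 1 → 0.8 → 0.6 → 0.5 → 0.4 → 0.3 → 1/4 → 1/5 → 1/6.

1/6s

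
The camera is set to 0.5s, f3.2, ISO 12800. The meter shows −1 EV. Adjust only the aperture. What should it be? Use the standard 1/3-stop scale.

f/2.2

Underexposed by 1 stop → need 1 stop brighter.
Aperture: f/3.2 → f/2.8 → f/2.5 → f/2.2.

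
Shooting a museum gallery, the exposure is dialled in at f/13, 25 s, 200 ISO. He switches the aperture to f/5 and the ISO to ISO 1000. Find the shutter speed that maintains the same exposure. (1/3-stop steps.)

Aperture: f/13 → f/11 → f/10 → f/9 → f/8 → f/7.1 → f/6.3 → f/5.6 → f/5 — 2 2/3 stops wider (brighter).
ISO: 200 → 250 → 320 → 400 → 500 → 640 → 800 → 1000 — 2 1/3 stops raised (brighter).
Net change so far: 5 stops brighter. Offset with the shutter speed: 25 → 20 → 15 → 13 → 10 → 8 → 6 → 5 → 4 → 3.2 → 2.5 → 2 → 1.6 → 1.3 → 1 → 0.8.

0.8 s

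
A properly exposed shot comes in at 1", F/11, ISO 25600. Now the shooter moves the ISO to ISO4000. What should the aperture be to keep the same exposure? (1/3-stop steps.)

f/4.5

ISO: 25600 → 20000 → 16000 → 12800 → 10000 → 8000 → 6400 → 5000 → 4000 — 2 2/3 stops dropped (darker).
Need 2 2/3 stops brighter from the aperture: f/11 → f/10 → f/9 → f/8 → f/7.1 → f/6.3 → f/5.6 → f/5 → f/4.5.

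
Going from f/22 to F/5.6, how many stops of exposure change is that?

f/22 → f/16 → f/11 → f/8 → f/5.6 — count the steps: 4 stops.

4 stops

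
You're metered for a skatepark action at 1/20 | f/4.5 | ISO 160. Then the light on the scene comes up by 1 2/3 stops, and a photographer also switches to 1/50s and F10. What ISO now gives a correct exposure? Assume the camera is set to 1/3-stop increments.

Scene light: 1 2/3 stops brighter.
Shutter speed: 1/20 → 1/25 → 1/30 → 1/40 → 1/50 — 1 1/3 stops faster (darker).
Aperture: f/4.5 → f/5 → f/5.6 → f/6.3 → f/7.1 → f/8 → f/9 → f/10 — 2 1/3 stops narrower (darker).
Net so far: 2 stops darker. ISO: 160 → 200 → 250 → 320 → 400 → 500 → 640.

ISO 640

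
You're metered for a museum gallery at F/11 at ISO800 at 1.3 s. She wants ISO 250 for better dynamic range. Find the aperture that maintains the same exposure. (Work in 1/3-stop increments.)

ISO: 800 → 640 → 500 → 400 → 320 → 250 — 1 2/3 stops dropped (darker).
Need 1 2/3 stops brighter from the aperture: f/11 → f/10 → f/9 → f/8 → f/7.1 → f/6.3.

f/6.3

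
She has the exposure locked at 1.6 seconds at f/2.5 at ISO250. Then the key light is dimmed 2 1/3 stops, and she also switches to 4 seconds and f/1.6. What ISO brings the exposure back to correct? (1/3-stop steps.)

Scene light: 2 1/3 stops darker.
Shutter speed: 1.6 → 2 → 2.5 → 3.2 → 4 — 1 1/3 stops slower (brighter).
Aperture: f/2.5 → f/2.2 → f/2 → f/1.8 → f/1.6 — 1 1/3 stops wider (brighter).
Net so far: 1/3 stop brighter. ISO: 250 → 200.

ISO 200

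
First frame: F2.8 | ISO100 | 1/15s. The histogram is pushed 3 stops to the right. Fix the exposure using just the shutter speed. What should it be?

1/125s

Overexposed by 3 stops → need 3 stops darker.
Shutter speed: 1/15 → 1/30 → 1/60 → 1/125.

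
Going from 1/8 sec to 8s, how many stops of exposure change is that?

6 stops

1/8 → 1/4 → 1/2 → 1 → 2 → 4 → 8 — count the steps: 6 stops.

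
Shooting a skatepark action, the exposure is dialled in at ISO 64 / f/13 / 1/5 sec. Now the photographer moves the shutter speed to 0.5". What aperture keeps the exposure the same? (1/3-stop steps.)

Shutter speed: 1/5 → 1/4 → 0.3 → 0.4 → 0.5 — 1 1/3 stops slower (brighter).
Need 1 1/3 stops darker from the aperture: f/13 → f/14 → f/16 → f/18 → f/20.

f/20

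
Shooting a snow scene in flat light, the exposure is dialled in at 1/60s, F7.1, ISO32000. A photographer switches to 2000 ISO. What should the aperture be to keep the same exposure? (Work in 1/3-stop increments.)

ISO: 32000 → 25600 → 20000 → 16000 → 12800 → 10000 → 8000 → 6400 → 5000 → 4000 → 3200 → 2500 → 2000 — 4 stops lower (darker).
Need 4 stops brighter from the aperture: f/7.1 → f/6.3 → f/5.6 → f/5 → f/4.5 → f/4 → f/3.5 → f/3.2 → f/2.8 → f/2.5 → f/2.2 → f/2 → f/1.8.

f/1.8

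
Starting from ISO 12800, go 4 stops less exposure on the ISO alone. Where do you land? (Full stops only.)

ISO: 12800 → 6400 → 3200 → 1600 → 800 — 4 stops lower (darker).

ISO 800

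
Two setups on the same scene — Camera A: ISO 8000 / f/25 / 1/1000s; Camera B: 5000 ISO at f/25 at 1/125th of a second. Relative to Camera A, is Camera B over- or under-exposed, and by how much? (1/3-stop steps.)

2 1/3 stops brighter

Aperture: unchanged.
Shutter speed: 1/1000 → 1/800 → 1/640 → 1/500 → 1/400 → 1/320 → 1/250 → 1/200 → 1/160 → 1/125 — 3 stops slower (brighter).
ISO: 8000 → 6400 → 5000 — 2/3 stop dropped (darker).
Net: +3 −2/3 = +2 1/3 stops.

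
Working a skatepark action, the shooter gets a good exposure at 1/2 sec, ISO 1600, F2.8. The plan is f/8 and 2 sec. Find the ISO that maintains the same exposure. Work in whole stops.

Aperture: f/2.8 → f/4 → f/5.6 → f/8 — 3 stops narrower (darker).
Shutter speed: 1/2 → 1 → 2 — 2 stops slower (brighter).
Net change so far: 1 stop darker. Offset with the ISO: 1600 → 3200.

ISO 3200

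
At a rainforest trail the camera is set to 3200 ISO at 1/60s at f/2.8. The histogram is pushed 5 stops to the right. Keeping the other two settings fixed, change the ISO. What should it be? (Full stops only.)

Overexposed by 5 stops → need 5 stops darker.
ISO: 3200 → 1600 → 800 → 400 → 200 → 100.

ISO 100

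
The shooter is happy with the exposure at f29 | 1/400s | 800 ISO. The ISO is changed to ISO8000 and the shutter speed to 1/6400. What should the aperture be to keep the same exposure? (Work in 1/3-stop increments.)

f/22

ISO: 800 → 1000 → 1250 → 1600 → 2000 → 2500 → 3200 → 4000 → 5000 → 6400 → 8000 — 3 1/3 stops higher (brighter).
Shutter speed: 1/400 → 1/500 → 1/640 → 1/800 → 1/1000 → 1/1250 → 1/1600 → 1/2000 → 1/2500 → 1/3200 → 1/4000 → 1/5000 → 1/6400 — 4 stops faster (darker).
Net change so far: 2/3 stop darker. Offset with the aperture: f/29 → f/25 → f/22.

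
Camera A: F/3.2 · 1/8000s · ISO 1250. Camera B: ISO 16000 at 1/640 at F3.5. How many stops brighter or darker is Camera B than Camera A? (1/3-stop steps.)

Aperture: f/3.2 → f/3.5 — 1/3 stop narrower (darker).
Shutter speed: 1/8000 → 1/6400 → 1/5000 → 1/4000 → 1/3200 → 1/2500 → 1/2000 → 1/1600 → 1/1250 → 1/1000 → 1/800 → 1/640 — 3 2/3 stops longer (brighter).
ISO: 1250 → 1600 → 2000 → 2500 → 3200 → 4000 → 5000 → 6400 → 8000 → 10000 → 12800 → 16000 — 3 2/3 stops raised (brighter).
Net: −1/3 +3 2/3 +3 2/3 = +7 stops.

7 stops brighter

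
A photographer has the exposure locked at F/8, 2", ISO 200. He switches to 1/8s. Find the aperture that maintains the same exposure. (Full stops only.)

Shutter speed: 2 → 1 → 1/2 → 1/4 → 1/8 — 4 stops faster (darker).
Need 4 stops brighter from the aperture: f/8 → f/5.6 → f/4 → f/2.8 → f/2.

f/2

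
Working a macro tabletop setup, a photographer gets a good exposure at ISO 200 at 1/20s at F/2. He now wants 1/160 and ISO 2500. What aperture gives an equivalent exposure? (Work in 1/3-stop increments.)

Shutter speed: 1/20 → 1/25 → 1/30 → 1/40 → 1/50 → 1/60 → 1/80 → 1/100 → 1/125 → 1/160 — 3 stops faster (darker).
ISO: 200 → 250 → 320 → 400 → 500 → 640 → 800 → 1000 → 1250 → 1600 → 2000 → 2500 — 3 2/3 stops higher (brighter).
Net change so far: 2/3 stop brighter. Offset with the aperture: f/2 → f/2.2 → f/2.5.

f/2.5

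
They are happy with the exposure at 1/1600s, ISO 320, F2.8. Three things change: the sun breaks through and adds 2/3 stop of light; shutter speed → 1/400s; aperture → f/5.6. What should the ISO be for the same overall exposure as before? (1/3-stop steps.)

ISO 200

Scene light: 2/3 stop brighter.
Shutter speed: 1/1600 → 1/1250 → 1/1000 → 1/800 → 1/640 → 1/500 → 1/400 — 2 stops slower (brighter).
Aperture: f/2.8 → f/3.2 → f/3.5 → f/4 → f/4.5 → f/5 → f/5.6 — 2 stops narrower (darker).
Net so far: 2/3 stop brighter. ISO: 320 → 250 → 200.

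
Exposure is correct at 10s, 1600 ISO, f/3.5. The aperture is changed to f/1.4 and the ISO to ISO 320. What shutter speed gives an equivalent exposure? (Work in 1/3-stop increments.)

Aperture: f/3.5 → f/3.2 → f/2.8 → f/2.5 → f/2.2 → f/2 → f/1.8 → f/1.6 → f/1.4 — 2 2/3 stops wider (brighter).
ISO: 1600 → 1250 → 1000 → 800 → 640 → 500 → 400 → 320 — 2 1/3 stops dropped (darker).
Net change so far: 1/3 stop brighter. Offset with the shutter speed: 10 → 8.

8 s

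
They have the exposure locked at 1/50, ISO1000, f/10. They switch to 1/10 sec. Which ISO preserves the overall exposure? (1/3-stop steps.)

ISO 200

Shutter speed: 1/50 → 1/40 → 1/30 → 1/25 → 1/20 → 1/15 → 1/13 → 1/10 — 2 1/3 stops longer (brighter).
Need 2 1/3 stops darker from the ISO: 1000 → 800 → 640 → 500 → 400 → 320 → 250 → 200.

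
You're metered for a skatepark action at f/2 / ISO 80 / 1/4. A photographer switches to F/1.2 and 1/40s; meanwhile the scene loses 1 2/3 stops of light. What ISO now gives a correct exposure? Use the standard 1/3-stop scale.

ISO 1000

Scene light: 1 2/3 stops darker.
Aperture: f/2 → f/1.8 → f/1.6 → f/1.4 → f/1.2 — 1 1/3 stops opened up (brighter).
Shutter speed: 1/4 → 1/5 → 1/6 → 1/8 → 1/10 → 1/13 → 1/15 → 1/20 → 1/25 → 1/30 → 1/40 — 3 1/3 stops shorter (darker).
Net so far: 3 2/3 stops darker. ISO: 80 → 100 → 125 → 160 → 200 → 250 → 320 → 400 → 500 → 640 → 800 → 1000.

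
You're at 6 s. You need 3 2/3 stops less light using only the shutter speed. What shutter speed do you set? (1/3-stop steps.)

Shutter speed: 6 → 5 → 4 → 3.2 → 2.5 → 2 → 1.6 → 1.3 → 1 → 0.8 → 0.6 → 0.5 — 3 2/3 stops faster (darker).

0.5 s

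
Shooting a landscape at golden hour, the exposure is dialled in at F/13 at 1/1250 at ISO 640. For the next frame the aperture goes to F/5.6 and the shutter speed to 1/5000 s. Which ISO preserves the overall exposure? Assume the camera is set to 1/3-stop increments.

ISO 500

Aperture: f/13 → f/11 → f/10 → f/9 → f/8 → f/7.1 → f/6.3 → f/5.6 — 2 1/3 stops wider (brighter).
Shutter speed: 1/1250 → 1/1600 → 1/2000 → 1/2500 → 1/3200 → 1/4000 → 1/5000 — 2 stops shorter (darker).
Net change so far: 1/3 stop brighter. Offset with the ISO: 640 → 500.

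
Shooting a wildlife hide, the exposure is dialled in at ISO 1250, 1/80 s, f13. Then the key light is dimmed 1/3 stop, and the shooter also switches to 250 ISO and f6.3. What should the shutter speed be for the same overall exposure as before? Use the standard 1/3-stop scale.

Scene light: 1/3 stop darker.
ISO: 1250 → 1000 → 800 → 640 → 500 → 400 → 320 → 250 — 2 1/3 stops dropped (darker).
Aperture: f/13 → f/11 → f/10 → f/9 → f/8 → f/7.1 → f/6.3 — 2 stops larger aperture (brighter).
Net so far: 2/3 stop darker. Shutter speed: 1/80 → 1/60 → 1/50.

1/50s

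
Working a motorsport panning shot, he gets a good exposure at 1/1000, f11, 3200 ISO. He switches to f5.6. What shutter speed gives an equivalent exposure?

1/4000s

Aperture: f/11 → f/8 → f/5.6 — 2 stops larger aperture (brighter).
Need 2 stops darker from the shutter speed: 1/1000 → 1/2000 → 1/4000.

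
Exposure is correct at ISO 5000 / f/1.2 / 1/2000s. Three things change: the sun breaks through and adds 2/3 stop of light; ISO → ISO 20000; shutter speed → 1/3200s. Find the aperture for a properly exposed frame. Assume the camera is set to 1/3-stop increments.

f/2.5

Scene light: 2/3 stop brighter.
ISO: 5000 → 6400 → 8000 → 10000 → 12800 → 16000 → 20000 — 2 stops raised (brighter).
Shutter speed: 1/2000 → 1/2500 → 1/3200 — 2/3 stop faster (darker).
Net so far: 2 stops brighter. Aperture: f/1.2 → f/1.4 → f/1.6 → f/1.8 → f/2 → f/2.2 → f/2.5.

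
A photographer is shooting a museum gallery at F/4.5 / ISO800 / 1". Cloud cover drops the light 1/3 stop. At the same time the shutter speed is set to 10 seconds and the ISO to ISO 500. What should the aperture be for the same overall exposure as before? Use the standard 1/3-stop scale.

f/10

Scene light: 1/3 stop darker.
Shutter speed: 1 → 1.3 → 1.6 → 2 → 2.5 → 3.2 → 4 → 5 → 6 → 8 → 10 — 3 1/3 stops longer (brighter).
ISO: 800 → 640 → 500 — 2/3 stop dropped (darker).
Net so far: 2 1/3 stops brighter. Aperture: f/4.5 → f/5 → f/5.6 → f/6.3 → f/7.1 → f/8 → f/9 → f/10.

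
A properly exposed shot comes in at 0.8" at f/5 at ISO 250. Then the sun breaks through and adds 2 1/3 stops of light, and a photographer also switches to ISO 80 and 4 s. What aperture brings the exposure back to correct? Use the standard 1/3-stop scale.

Scene light: 2 1/3 stops brighter.
ISO: 250 → 200 → 160 → 125 → 100 → 80 — 1 2/3 stops dropped (darker).
Shutter speed: 0.8 → 1 → 1.3 → 1.6 → 2 → 2.5 → 3.2 → 4 — 2 1/3 stops slower (brighter).
Net so far: 3 stops brighter. Aperture: f/5 → f/5.6 → f/6.3 → f/7.1 → f/8 → f/9 → f/10 → f/11 → f/13 → f/14.

f/14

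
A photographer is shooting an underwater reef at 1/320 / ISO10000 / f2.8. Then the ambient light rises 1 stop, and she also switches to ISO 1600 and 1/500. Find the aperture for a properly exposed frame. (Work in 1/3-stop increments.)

f/1.2

Scene light: 1 stop brighter.
ISO: 10000 → 8000 → 6400 → 5000 → 4000 → 3200 → 2500 → 2000 → 1600 — 2 2/3 stops dropped (darker).
Shutter speed: 1/320 → 1/400 → 1/500 — 2/3 stop shorter (darker).
Net so far: 2 1/3 stops darker. Aperture: f/2.8 → f/2.5 → f/2.2 → f/2 → f/1.8 → f/1.6 → f/1.4 → f/1.2.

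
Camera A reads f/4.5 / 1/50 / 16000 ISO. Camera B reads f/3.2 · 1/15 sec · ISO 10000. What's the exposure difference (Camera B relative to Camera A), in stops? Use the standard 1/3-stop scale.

2 stops brighter

Aperture: f/4.5 → f/4 → f/3.5 → f/3.2 — 1 stop wider (brighter).
Shutter speed: 1/50 → 1/40 → 1/30 → 1/25 → 1/20 → 1/15 — 1 2/3 stops longer (brighter).
ISO: 16000 → 12800 → 10000 — 2/3 stop lower (darker).
Net: +1 +1 2/3 −2/3 = +2 stops.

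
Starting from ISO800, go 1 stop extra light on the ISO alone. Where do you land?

ISO 1600

ISO: 800 → 1600 — 1 stop raised (brighter).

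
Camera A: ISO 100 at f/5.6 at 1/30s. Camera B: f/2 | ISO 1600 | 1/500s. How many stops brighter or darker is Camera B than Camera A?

Aperture: f/5.6 → f/4 → f/2.8 → f/2 — 3 stops wider (brighter).
Shutter speed: 1/30 → 1/60 → 1/125 → 1/250 → 1/500 — 4 stops shorter (darker).
ISO: 100 → 200 → 400 → 800 → 1600 — 4 stops raised (brighter).
Net: +3 −4 +4 = +3 stops.

3 stops brighter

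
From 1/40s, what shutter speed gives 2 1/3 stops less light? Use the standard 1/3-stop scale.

Shutter speed: 1/40 → 1/50 → 1/60 → 1/80 → 1/100 → 1/125 → 1/160 → 1/200 — 2 1/3 stops faster (darker).

1/200s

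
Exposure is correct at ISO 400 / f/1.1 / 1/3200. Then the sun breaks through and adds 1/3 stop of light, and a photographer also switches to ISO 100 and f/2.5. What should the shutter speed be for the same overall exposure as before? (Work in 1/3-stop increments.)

1/200s

Scene light: 1/3 stop brighter.
ISO: 400 → 320 → 250 → 200 → 160 → 125 → 100 — 2 stops dropped (darker).
Aperture: f/1.1 → f/1.2 → f/1.4 → f/1.6 → f/1.8 → f/2 → f/2.2 → f/2.5 — 2 1/3 stops narrower (darker).
Net so far: 4 stops darker. Shutter speed: 1/3200 → 1/2500 → 1/2000 → 1/1600 → 1/1250 → 1/1000 → 1/800 → 1/640 → 1/500 → 1/400 → 1/320 → 1/250 → 1/200.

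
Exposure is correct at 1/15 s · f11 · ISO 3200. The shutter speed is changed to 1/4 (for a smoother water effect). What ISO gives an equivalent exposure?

ISO 800

Shutter speed: 1/15 → 1/8 → 1/4 — 2 stops longer (brighter).
Need 2 stops darker from the ISO: 3200 → 1600 → 800.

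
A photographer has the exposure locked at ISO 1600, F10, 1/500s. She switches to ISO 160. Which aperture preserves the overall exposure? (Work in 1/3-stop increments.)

f/3.2

ISO: 1600 → 1250 → 1000 → 800 → 640 → 500 → 400 → 320 → 250 → 200 → 160 — 3 1/3 stops dropped (darker).
Need 3 1/3 stops brighter from the aperture: f/10 → f/9 → f/8 → f/7.1 → f/6.3 → f/5.6 → f/5 → f/4.5 → f/4 → f/3.5 → f/3.2.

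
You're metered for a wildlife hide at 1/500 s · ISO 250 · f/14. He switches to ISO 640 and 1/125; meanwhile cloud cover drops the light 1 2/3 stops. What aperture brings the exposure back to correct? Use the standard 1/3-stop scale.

f/25

Scene light: 1 2/3 stops darker.
ISO: 250 → 320 → 400 → 500 → 640 — 1 1/3 stops higher (brighter).
Shutter speed: 1/500 → 1/400 → 1/320 → 1/250 → 1/200 → 1/160 → 1/125 — 2 stops longer (brighter).
Net so far: 1 2/3 stops brighter. Aperture: f/14 → f/16 → f/18 → f/20 → f/22 → f/25.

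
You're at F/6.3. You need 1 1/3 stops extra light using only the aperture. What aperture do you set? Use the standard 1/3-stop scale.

Aperture: f/6.3 → f/5.6 → f/5 → f/4.5 → f/4 — 1 1/3 stops wider (brighter).

f/4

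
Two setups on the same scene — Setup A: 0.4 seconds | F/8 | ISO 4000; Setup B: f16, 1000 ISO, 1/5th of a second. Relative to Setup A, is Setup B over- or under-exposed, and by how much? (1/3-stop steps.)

5 stops darker

Aperture: f/8 → f/9 → f/10 → f/11 → f/13 → f/14 → f/16 — 2 stops stopped down (darker).
Shutter speed: 0.4 → 0.3 → 1/4 → 1/5 — 1 stop shorter (darker).
ISO: 4000 → 3200 → 2500 → 2000 → 1600 → 1250 → 1000 — 2 stops lower (darker).
Net: −2 −1 −2 = −5 stops.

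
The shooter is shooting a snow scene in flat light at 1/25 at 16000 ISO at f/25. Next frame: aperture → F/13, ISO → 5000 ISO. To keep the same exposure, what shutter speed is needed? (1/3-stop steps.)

Aperture: f/25 → f/22 → f/20 → f/18 → f/16 → f/14 → f/13 — 2 stops opened up (brighter).
ISO: 16000 → 12800 → 10000 → 8000 → 6400 → 5000 — 1 2/3 stops dropped (darker).
Net change so far: 1/3 stop brighter. Offset with the shutter speed: 1/25 → 1/30.

1/30s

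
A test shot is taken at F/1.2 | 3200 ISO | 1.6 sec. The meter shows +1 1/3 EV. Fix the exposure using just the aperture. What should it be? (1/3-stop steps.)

Overexposed by 1 1/3 stops → need 1 1/3 stops darker.
Aperture: f/1.2 → f/1.4 → f/1.6 → f/1.8 → f/2.

f/2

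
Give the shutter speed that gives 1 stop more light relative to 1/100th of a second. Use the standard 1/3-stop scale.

Shutter speed: 1/100 → 1/80 → 1/60 → 1/50 — 1 stop longer (brighter).

1/50s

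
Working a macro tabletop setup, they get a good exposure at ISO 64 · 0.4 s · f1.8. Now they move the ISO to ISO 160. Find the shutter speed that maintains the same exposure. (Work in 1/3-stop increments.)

1/6s

ISO: 64 → 80 → 100 → 125 → 160 — 1 1/3 stops raised (brighter).
Need 1 1/3 stops darker from the shutter speed: 0.4 → 0.3 → 1/4 → 1/5 → 1/6.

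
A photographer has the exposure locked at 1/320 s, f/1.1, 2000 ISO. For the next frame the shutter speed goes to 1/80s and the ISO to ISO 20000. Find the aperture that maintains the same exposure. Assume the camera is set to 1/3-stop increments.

Shutter speed: 1/320 → 1/250 → 1/200 → 1/160 → 1/125 → 1/100 → 1/80 — 2 stops slower (brighter).
ISO: 2000 → 2500 → 3200 → 4000 → 5000 → 6400 → 8000 → 10000 → 12800 → 16000 → 20000 — 3 1/3 stops higher (brighter).
Net change so far: 5 1/3 stops brighter. Offset with the aperture: f/1.1 → f/1.2 → f/1.4 → f/1.6 → f/1.8 → f/2 → f/2.2 → f/2.5 → f/2.8 → f/3.2 → f/3.5 → f/4 → f/4.5 → f/5 → f/5.6 → f/6.3 → f/7.1.

f/7.1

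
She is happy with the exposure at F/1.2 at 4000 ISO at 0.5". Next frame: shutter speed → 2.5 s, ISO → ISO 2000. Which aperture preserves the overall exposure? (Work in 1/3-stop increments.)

f/2

Shutter speed: 0.5 → 0.6 → 0.8 → 1 → 1.3 → 1.6 → 2 → 2.5 — 2 1/3 stops longer (brighter).
ISO: 4000 → 3200 → 2500 → 2000 — 1 stop lower (darker).
Net change so far: 1 1/3 stops brighter. Offset with the aperture: f/1.2 → f/1.4 → f/1.6 → f/1.8 → f/2.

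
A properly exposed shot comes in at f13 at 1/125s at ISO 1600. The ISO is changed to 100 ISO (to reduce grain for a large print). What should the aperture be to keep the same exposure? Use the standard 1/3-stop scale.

ISO: 1600 → 1250 → 1000 → 800 → 640 → 500 → 400 → 320 → 250 → 200 → 160 → 125 → 100 — 4 stops lower (darker).
Need 4 stops brighter from the aperture: f/13 → f/11 → f/10 → f/9 → f/8 → f/7.1 → f/6.3 → f/5.6 → f/5 → f/4.5 → f/4 → f/3.5 → f/3.2.

f/3.2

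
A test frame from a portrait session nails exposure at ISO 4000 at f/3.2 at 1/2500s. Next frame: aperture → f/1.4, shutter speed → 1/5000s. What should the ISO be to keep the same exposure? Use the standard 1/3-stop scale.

ISO 1600

Aperture: f/3.2 → f/2.8 → f/2.5 → f/2.2 → f/2 → f/1.8 → f/1.6 → f/1.4 — 2 1/3 stops opened up (brighter).
Shutter speed: 1/2500 → 1/3200 → 1/4000 → 1/5000 — 1 stop faster (darker).
Net change so far: 1 1/3 stops brighter. Offset with the ISO: 4000 → 3200 → 2500 → 2000 → 1600.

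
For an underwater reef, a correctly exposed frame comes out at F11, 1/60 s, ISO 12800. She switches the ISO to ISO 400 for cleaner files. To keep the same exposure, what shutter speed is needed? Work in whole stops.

1/2s

ISO: 12800 → 6400 → 3200 → 1600 → 800 → 400 — 5 stops lower (darker).
Need 5 stops brighter from the shutter speed: 1/60 → 1/30 → 1/15 → 1/8 → 1/4 → 1/2.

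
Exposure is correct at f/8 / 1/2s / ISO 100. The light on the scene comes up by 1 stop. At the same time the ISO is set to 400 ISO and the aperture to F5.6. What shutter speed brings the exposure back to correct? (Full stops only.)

Scene light: 1 stop brighter.
ISO: 100 → 200 → 400 — 2 stops higher (brighter).
Aperture: f/8 → f/5.6 — 1 stop larger aperture (brighter).
Net so far: 4 stops brighter. Shutter speed: 1/2 → 1/4 → 1/8 → 1/15 → 1/30.

1/30s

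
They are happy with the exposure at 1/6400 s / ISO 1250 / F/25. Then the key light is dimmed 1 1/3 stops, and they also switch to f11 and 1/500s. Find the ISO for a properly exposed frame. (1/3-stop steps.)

Scene light: 1 1/3 stops darker.
Aperture: f/25 → f/22 → f/20 → f/18 → f/16 → f/14 → f/13 → f/11 — 2 1/3 stops larger aperture (brighter).
Shutter speed: 1/6400 → 1/5000 → 1/4000 → 1/3200 → 1/2500 → 1/2000 → 1/1600 → 1/1250 → 1/1000 → 1/800 → 1/640 → 1/500 — 3 2/3 stops slower (brighter).
Net so far: 4 2/3 stops brighter. ISO: 1250 → 1000 → 800 → 640 → 500 → 400 → 320 → 250 → 200 → 160 → 125 → 100 → 80 → 64 → 50.

ISO 50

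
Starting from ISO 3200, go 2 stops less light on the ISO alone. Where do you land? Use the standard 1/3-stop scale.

ISO: 3200 → 2500 → 2000 → 1600 → 1250 → 1000 → 800 — 2 stops dropped (darker).

ISO 800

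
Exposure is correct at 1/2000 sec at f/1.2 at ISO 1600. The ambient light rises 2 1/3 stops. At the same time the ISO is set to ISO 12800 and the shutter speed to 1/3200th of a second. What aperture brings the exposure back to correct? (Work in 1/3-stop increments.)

f/6.3

Scene light: 2 1/3 stops brighter.
ISO: 1600 → 2000 → 2500 → 3200 → 4000 → 5000 → 6400 → 8000 → 10000 → 12800 — 3 stops higher (brighter).
Shutter speed: 1/2000 → 1/2500 → 1/3200 — 2/3 stop shorter (darker).
Net so far: 4 2/3 stops brighter. Aperture: f/1.2 → f/1.4 → f/1.6 → f/1.8 → f/2 → f/2.2 → f/2.5 → f/2.8 → f/3.2 → f/3.5 → f/4 → f/4.5 → f/5 → f/5.6 → f/6.3.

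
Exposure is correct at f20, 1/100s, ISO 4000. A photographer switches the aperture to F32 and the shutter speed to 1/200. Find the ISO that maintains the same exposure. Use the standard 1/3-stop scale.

Aperture: f/20 → f/22 → f/25 → f/29 → f/32 — 1 1/3 stops stopped down (darker).
Shutter speed: 1/100 → 1/125 → 1/160 → 1/200 — 1 stop shorter (darker).
Net change so far: 2 1/3 stops darker. Offset with the ISO: 4000 → 5000 → 6400 → 8000 → 10000 → 12800 → 16000 → 20000.

ISO 20000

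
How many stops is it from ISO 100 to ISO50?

100 → 50 — count the steps: 1 stop.

1 stop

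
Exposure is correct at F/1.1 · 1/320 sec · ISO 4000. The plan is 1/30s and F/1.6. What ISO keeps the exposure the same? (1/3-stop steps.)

ISO 800

Shutter speed: 1/320 → 1/250 → 1/200 → 1/160 → 1/125 → 1/100 → 1/80 → 1/60 → 1/50 → 1/40 → 1/30 — 3 1/3 stops longer (brighter).
Aperture: f/1.1 → f/1.2 → f/1.4 → f/1.6 — 1 stop stopped down (darker).
Net change so far: 2 1/3 stops brighter. Offset with the ISO: 4000 → 3200 → 2500 → 2000 → 1600 → 1250 → 1000 → 800.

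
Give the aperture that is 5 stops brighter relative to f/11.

f/2

Aperture: f/11 → f/8 → f/5.6 → f/4 → f/2.8 → f/2 — 5 stops opened up (brighter).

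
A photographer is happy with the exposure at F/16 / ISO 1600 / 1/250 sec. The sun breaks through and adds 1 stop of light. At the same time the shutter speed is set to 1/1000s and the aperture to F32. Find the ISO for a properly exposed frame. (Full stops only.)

Scene light: 1 stop brighter.
Shutter speed: 1/250 → 1/500 → 1/1000 — 2 stops faster (darker).
Aperture: f/16 → f/22 → f/32 — 2 stops narrower (darker).
Net so far: 3 stops darker. ISO: 1600 → 3200 → 6400 → 12800.

ISO 12800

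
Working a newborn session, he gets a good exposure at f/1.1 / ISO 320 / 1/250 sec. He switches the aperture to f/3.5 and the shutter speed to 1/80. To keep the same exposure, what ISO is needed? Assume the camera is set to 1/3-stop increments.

Aperture: f/1.1 → f/1.2 → f/1.4 → f/1.6 → f/1.8 → f/2 → f/2.2 → f/2.5 → f/2.8 → f/3.2 → f/3.5 — 3 1/3 stops stopped down (darker).
Shutter speed: 1/250 → 1/200 → 1/160 → 1/125 → 1/100 → 1/80 — 1 2/3 stops longer (brighter).
Net change so far: 1 2/3 stops darker. Offset with the ISO: 320 → 400 → 500 → 640 → 800 → 1000.

ISO 1000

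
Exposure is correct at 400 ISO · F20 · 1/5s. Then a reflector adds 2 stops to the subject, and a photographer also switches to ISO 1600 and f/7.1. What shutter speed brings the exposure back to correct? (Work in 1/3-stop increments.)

1/640s

Scene light: 2 stops brighter.
ISO: 400 → 500 → 640 → 800 → 1000 → 1250 → 1600 — 2 stops higher (brighter).
Aperture: f/20 → f/18 → f/16 → f/14 → f/13 → f/11 → f/10 → f/9 → f/8 → f/7.1 — 3 stops opened up (brighter).
Net so far: 7 stops brighter. Shutter speed: 1/5 → 1/6 → 1/8 → 1/10 → 1/13 → 1/15 → 1/20 → 1/25 → 1/30 → 1/40 → 1/50 → 1/60 → 1/80 → 1/100 → 1/125 → 1/160 → 1/200 → 1/250 → 1/320 → 1/400 → 1/500 → 1/640.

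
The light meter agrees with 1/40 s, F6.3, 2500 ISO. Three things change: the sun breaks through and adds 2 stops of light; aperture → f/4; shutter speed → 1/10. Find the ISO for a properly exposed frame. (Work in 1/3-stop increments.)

Scene light: 2 stops brighter.
Aperture: f/6.3 → f/5.6 → f/5 → f/4.5 → f/4 — 1 1/3 stops opened up (brighter).
Shutter speed: 1/40 → 1/30 → 1/25 → 1/20 → 1/15 → 1/13 → 1/10 — 2 stops longer (brighter).
Net so far: 5 1/3 stops brighter. ISO: 2500 → 2000 → 1600 → 1250 → 1000 → 800 → 640 → 500 → 400 → 320 → 250 → 200 → 160 → 125 → 100 → 80 → 64.

ISO 64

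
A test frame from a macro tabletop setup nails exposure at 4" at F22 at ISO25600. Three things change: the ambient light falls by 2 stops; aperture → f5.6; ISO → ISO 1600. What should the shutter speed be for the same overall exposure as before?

15 s

Scene light: 2 stops darker.
Aperture: f/22 → f/16 → f/11 → f/8 → f/5.6 — 4 stops opened up (brighter).
ISO: 25600 → 12800 → 6400 → 3200 → 1600 — 4 stops dropped (darker).
Net so far: 2 stops darker. Shutter speed: 4 → 8 → 15.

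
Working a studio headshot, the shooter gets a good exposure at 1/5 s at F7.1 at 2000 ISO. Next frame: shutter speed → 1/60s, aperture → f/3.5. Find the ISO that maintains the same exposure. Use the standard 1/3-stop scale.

ISO 6400

Shutter speed: 1/5 → 1/6 → 1/8 → 1/10 → 1/13 → 1/15 → 1/20 → 1/25 → 1/30 → 1/40 → 1/50 → 1/60 — 3 2/3 stops faster (darker).
Aperture: f/7.1 → f/6.3 → f/5.6 → f/5 → f/4.5 → f/4 → f/3.5 — 2 stops larger aperture (brighter).
Net change so far: 1 2/3 stops darker. Offset with the ISO: 2000 → 2500 → 3200 → 4000 → 5000 → 6400.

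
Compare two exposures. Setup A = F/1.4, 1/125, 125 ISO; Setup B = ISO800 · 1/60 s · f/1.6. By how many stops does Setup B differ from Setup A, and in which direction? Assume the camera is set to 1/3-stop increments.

3 1/3 stops brighter

Aperture: f/1.4 → f/1.6 — 1/3 stop narrower (darker).
Shutter speed: 1/125 → 1/100 → 1/80 → 1/60 — 1 stop slower (brighter).
ISO: 125 → 160 → 200 → 250 → 320 → 400 → 500 → 640 → 800 — 2 2/3 stops higher (brighter).
Net: −1/3 +1 +2 2/3 = +3 1/3 stops.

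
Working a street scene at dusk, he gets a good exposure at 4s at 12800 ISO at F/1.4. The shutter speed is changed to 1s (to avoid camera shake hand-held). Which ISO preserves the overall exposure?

ISO 51200

Shutter speed: 4 → 2 → 1 — 2 stops shorter (darker).
Need 2 stops brighter from the ISO: 12800 → 25600 → 51200.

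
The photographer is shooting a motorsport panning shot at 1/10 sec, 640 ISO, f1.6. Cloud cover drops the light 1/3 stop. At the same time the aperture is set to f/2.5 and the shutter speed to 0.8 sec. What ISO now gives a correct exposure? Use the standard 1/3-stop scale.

ISO 250

Scene light: 1/3 stop darker.
Aperture: f/1.6 → f/1.8 → f/2 → f/2.2 → f/2.5 — 1 1/3 stops stopped down (darker).
Shutter speed: 1/10 → 1/8 → 1/6 → 1/5 → 1/4 → 0.3 → 0.4 → 0.5 → 0.6 → 0.8 — 3 stops longer (brighter).
Net so far: 1 1/3 stops brighter. ISO: 640 → 500 → 400 → 320 → 250.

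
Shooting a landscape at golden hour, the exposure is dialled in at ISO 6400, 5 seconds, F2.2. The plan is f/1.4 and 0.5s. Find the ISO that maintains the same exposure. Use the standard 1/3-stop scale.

Aperture: f/2.2 → f/2 → f/1.8 → f/1.6 → f/1.4 — 1 1/3 stops wider (brighter).
Shutter speed: 5 → 4 → 3.2 → 2.5 → 2 → 1.6 → 1.3 → 1 → 0.8 → 0.6 → 0.5 — 3 1/3 stops shorter (darker).
Net change so far: 2 stops darker. Offset with the ISO: 6400 → 8000 → 10000 → 12800 → 16000 → 20000 → 25600.

ISO 25600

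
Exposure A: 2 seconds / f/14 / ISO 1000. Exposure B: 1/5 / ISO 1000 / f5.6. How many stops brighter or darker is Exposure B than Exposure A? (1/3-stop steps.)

2/3 stop darker

Aperture: f/14 → f/13 → f/11 → f/10 → f/9 → f/8 → f/7.1 → f/6.3 → f/5.6 — 2 2/3 stops opened up (brighter).
Shutter speed: 2 → 1.6 → 1.3 → 1 → 0.8 → 0.6 → 0.5 → 0.4 → 0.3 → 1/4 → 1/5 — 3 1/3 stops shorter (darker).
ISO: unchanged.
Net: +2 2/3 −3 1/3 = −2/3 stops.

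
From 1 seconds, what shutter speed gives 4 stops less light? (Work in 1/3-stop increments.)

1/15s

Shutter speed: 1 → 0.8 → 0.6 → 0.5 → 0.4 → 0.3 → 1/4 → 1/5 → 1/6 → 1/8 → 1/10 → 1/13 → 1/15 — 4 stops shorter (darker).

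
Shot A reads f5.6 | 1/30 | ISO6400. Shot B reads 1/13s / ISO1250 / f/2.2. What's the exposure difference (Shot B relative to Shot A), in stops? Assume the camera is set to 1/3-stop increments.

Aperture: f/5.6 → f/5 → f/4.5 → f/4 → f/3.5 → f/3.2 → f/2.8 → f/2.5 → f/2.2 — 2 2/3 stops wider (brighter).
Shutter speed: 1/30 → 1/25 → 1/20 → 1/15 → 1/13 — 1 1/3 stops longer (brighter).
ISO: 6400 → 5000 → 4000 → 3200 → 2500 → 2000 → 1600 → 1250 — 2 1/3 stops dropped (darker).
Net: +2 2/3 +1 1/3 −2 1/3 = +1 2/3 stops.

1 2/3 stops brighter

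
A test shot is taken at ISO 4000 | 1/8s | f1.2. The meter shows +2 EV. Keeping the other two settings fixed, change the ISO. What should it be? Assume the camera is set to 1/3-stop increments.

ISO 1000

Overexposed by 2 stops → need 2 stops darker.
ISO: 4000 → 3200 → 2500 → 2000 → 1600 → 1250 → 1000.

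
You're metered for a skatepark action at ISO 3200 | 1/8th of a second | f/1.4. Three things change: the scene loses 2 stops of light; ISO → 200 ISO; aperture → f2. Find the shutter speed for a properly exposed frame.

Scene light: 2 stops darker.
ISO: 3200 → 1600 → 800 → 400 → 200 — 4 stops dropped (darker).
Aperture: f/1.4 → f/2 — 1 stop smaller aperture (darker).
Net so far: 7 stops darker. Shutter speed: 1/8 → 1/4 → 1/2 → 1 → 2 → 4 → 8 → 15.

15 s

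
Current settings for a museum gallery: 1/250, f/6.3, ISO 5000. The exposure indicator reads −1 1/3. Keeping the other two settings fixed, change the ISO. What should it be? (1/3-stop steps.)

Underexposed by 1 1/3 stops → need 1 1/3 stops brighter.
ISO: 5000 → 6400 → 8000 → 10000 → 12800.

ISO 12800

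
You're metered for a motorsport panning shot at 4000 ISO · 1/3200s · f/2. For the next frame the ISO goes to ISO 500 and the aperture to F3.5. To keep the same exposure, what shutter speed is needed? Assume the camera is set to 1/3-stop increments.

1/125s

ISO: 4000 → 3200 → 2500 → 2000 → 1600 → 1250 → 1000 → 800 → 640 → 500 — 3 stops lower (darker).
Aperture: f/2 → f/2.2 → f/2.5 → f/2.8 → f/3.2 → f/3.5 — 1 2/3 stops smaller aperture (darker).
Net change so far: 4 2/3 stops darker. Offset with the shutter speed: 1/3200 → 1/2500 → 1/2000 → 1/1600 → 1/1250 → 1/1000 → 1/800 → 1/640 → 1/500 → 1/400 → 1/320 → 1/250 → 1/200 → 1/160 → 1/125.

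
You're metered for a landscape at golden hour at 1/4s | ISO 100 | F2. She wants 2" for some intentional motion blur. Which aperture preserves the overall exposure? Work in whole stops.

Shutter speed: 1/4 → 1/2 → 1 → 2 — 3 stops longer (brighter).
Need 3 stops darker from the aperture: f/2 → f/2.8 → f/4 → f/5.6.

f/5.6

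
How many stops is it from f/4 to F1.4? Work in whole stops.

f/4 → f/2.8 → f/2 → f/1.4 — count the steps: 3 stops.

3 stops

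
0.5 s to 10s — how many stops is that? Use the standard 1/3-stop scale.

4 1/3 stops

0.5 → 0.6 → 0.8 → 1 → 1.3 → 1.6 → 2 → 2.5 → 3.2 → 4 → 5 → 6 → 8 → 10 — count the steps: 13 third-stops = 4 1/3 stops.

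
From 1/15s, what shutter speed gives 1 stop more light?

Shutter speed: 1/15 → 1/8 — 1 stop slower (brighter).

1/8s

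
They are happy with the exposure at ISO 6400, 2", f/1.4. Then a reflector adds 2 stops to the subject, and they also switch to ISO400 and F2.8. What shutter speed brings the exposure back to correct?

Scene light: 2 stops brighter.
ISO: 6400 → 3200 → 1600 → 800 → 400 — 4 stops lower (darker).
Aperture: f/1.4 → f/2 → f/2.8 — 2 stops narrower (darker).
Net so far: 4 stops darker. Shutter speed: 2 → 4 → 8 → 15 → 30.

30 s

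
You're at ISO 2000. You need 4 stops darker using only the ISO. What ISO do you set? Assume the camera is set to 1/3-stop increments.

ISO 125

ISO: 2000 → 1600 → 1250 → 1000 → 800 → 640 → 500 → 400 → 320 → 250 → 200 → 160 → 125 — 4 stops dropped (darker).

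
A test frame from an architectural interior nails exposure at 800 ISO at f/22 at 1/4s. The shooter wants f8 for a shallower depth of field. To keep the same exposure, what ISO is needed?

ISO 100

Aperture: f/22 → f/16 → f/11 → f/8 — 3 stops opened up (brighter).
Need 3 stops darker from the ISO: 800 → 400 → 200 → 100.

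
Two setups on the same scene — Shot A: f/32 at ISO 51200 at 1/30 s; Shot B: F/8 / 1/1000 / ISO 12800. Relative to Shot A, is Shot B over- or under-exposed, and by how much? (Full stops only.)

Aperture: f/32 → f/22 → f/16 → f/11 → f/8 — 4 stops wider (brighter).
Shutter speed: 1/30 → 1/60 → 1/125 → 1/250 → 1/500 → 1/1000 — 5 stops faster (darker).
ISO: 51200 → 25600 → 12800 — 2 stops lower (darker).
Net: +4 −5 −2 = −3 stops.

3 stops darker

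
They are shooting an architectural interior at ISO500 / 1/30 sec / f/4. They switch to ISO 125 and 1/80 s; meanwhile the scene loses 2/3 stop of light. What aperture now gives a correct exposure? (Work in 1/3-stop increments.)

Scene light: 2/3 stop darker.
ISO: 500 → 400 → 320 → 250 → 200 → 160 → 125 — 2 stops dropped (darker).
Shutter speed: 1/30 → 1/40 → 1/50 → 1/60 → 1/80 — 1 1/3 stops shorter (darker).
Net so far: 4 stops darker. Aperture: f/4 → f/3.5 → f/3.2 → f/2.8 → f/2.5 → f/2.2 → f/2 → f/1.8 → f/1.6 → f/1.4 → f/1.2 → f/1.1 → f/1.0.

f/1.0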